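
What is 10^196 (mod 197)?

1

10^1 ≡ 10 (mod 197)
10^2 ≡ 10^2 = 100 ≡ 100 (mod 197)
10^4 ≡ 100^2 = 10000 ≡ 150 (mod 197)
10^8 ≡ 150^2 = 22500 ≡ 42 (mod 197)
10^16 ≡ 42^2 = 1764 ≡ 188 (mod 197)
10^32 ≡ 188^2 = 35344 ≡ 81 (mod 197)
10^64 ≡ 81^2 = 6561 ≡ 60 (mod 197)
10^128 ≡ 60^2 = 3600 ≡ 54 (mod 197)
196 = 128 + 64 + 4 in binary powers of 2.
So 10^196 ≡ 54 · 60 · 150 ≡ 1 (mod 197).
Since the result is 1, base 10 gives no evidence that 197 is composite.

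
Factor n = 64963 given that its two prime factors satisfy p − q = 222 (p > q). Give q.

Since p = q + 222, we have 64963 = q(q + 222), so q² + 222q − 64963 = 0.
Discriminant: 222² + 4·64963 = 49284 + 259852 = 309136; √309136 = 556.
q = (−222 + 556)/2 = 167, and p = q + 222 = 389.
Check: 167 · 389 = 64963.

167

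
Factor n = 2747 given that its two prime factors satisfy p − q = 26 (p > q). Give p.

67

Since p = q + 26, we have 2747 = q(q + 26), so q² + 26q − 2747 = 0.
Discriminant: 26² + 4·2747 = 676 + 10988 = 11664; √11664 = 108.
q = (−26 + 108)/2 = 41, and p = q + 26 = 67.
Check: 41 · 67 = 2747.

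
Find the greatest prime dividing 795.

795 = 3 · 265
265 = 5 · 53
53 is prime.
So 795 = 3 · 5 · 53; the largest prime factor is 53.

53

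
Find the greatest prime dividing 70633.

70633 = 23 · 3071
3071 = 37 · 83
83 is prime.
So 70633 = 23 · 37 · 83; the largest prime factor is 83.

83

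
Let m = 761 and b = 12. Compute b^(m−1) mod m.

12^1 ≡ 12 (mod 761)
12^2 ≡ 12^2 = 144 ≡ 144 (mod 761)
12^4 ≡ 144^2 = 20736 ≡ 189 (mod 761)
12^8 ≡ 189^2 = 35721 ≡ 715 (mod 761)
12^16 ≡ 715^2 = 511225 ≡ 594 (mod 761)
12^32 ≡ 594^2 = 352836 ≡ 493 (mod 761)
12^64 ≡ 493^2 = 243049 ≡ 290 (mod 761)
12^128 ≡ 290^2 = 84100 ≡ 390 (mod 761)
12^256 ≡ 390^2 = 152100 ≡ 661 (mod 761)
12^512 ≡ 661^2 = 436921 ≡ 107 (mod 761)
760 = 512 + 128 + 64 + 32 + 16 + 8 in binary powers of 2.
So 12^760 ≡ 107 · 390 · 290 · 493 · 594 · 715 ≡ 1 (mod 761).
Since the result is 1, base 12 gives no evidence that 761 is composite.

1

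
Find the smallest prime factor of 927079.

67

927079 is odd.
Digit sum 34, not divisible by 3.
Ends in 9: not divisible by 5.
7: 927079 = 7·132439 + 6
11: 927079 = 11·84279 + 10
13: 927079 = 13·71313 + 10
17: 927079 = 17·54534 + 1
19: 927079 = 19·48793 + 12
23: 927079 = 23·40307 + 18
29: 927079 = 29·31968 + 7
31: 927079 = 31·29905 + 24
37: 927079 = 37·25056 + 7
41: 927079 = 41·22611 + 28
43: 927079 = 43·21559 + 42
47: 927079 = 47·19725 + 4
53: 927079 = 53·17492 + 3
59: 927079 = 59·15713 + 12
61: 927079 = 61·15198 + 1
67: 927079 = 67·13837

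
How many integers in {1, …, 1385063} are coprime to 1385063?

1347840

Factor: 1385063 = 97 · 109 · 131.
φ(1385063) = (97−1) · (109−1) · (131−1) = 96 · 108 · 130 = 1347840.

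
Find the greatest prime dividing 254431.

254431 = 43 · 5917
5917 = 61 · 97
97 is prime.
So 254431 = 43 · 61 · 97; the largest prime factor is 97.

97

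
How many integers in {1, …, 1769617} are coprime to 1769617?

Factor: 1769617 = 53 · 173 · 193.
φ(1769617) = (53−1) · (173−1) · (193−1) = 52 · 172 · 192 = 1717248.

1717248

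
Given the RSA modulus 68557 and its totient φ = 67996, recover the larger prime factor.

φ(n) = (p−1)(q−1) = n − (p+q) + 1, so p + q = 68557 − 67996 + 1 = 562.
p and q are the roots of t² − 562t + 68557 = 0.
Discriminant: 562² − 4·68557 = 315844 − 274228 = 41616; √41616 = 204.
q = (562 − 204)/2 = 179, p = (562 + 204)/2 = 383.
Check: 179 · 383 = 68557.

383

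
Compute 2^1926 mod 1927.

1540

2^1 ≡ 2 (mod 1927)
2^2 ≡ 2^2 = 4 ≡ 4 (mod 1927)
2^4 ≡ 4^2 = 16 ≡ 16 (mod 1927)
2^8 ≡ 16^2 = 256 ≡ 256 (mod 1927)
2^16 ≡ 256^2 = 65536 ≡ 18 (mod 1927)
2^32 ≡ 18^2 = 324 ≡ 324 (mod 1927)
2^64 ≡ 324^2 = 104976 ≡ 918 (mod 1927)
2^128 ≡ 918^2 = 842724 ≡ 625 (mod 1927)
2^256 ≡ 625^2 = 390625 ≡ 1371 (mod 1927)
2^512 ≡ 1371^2 = 1879641 ≡ 816 (mod 1927)
2^1024 ≡ 816^2 = 665856 ≡ 1041 (mod 1927)
1926 = 1024 + 512 + 256 + 128 + 4 + 2 in binary powers of 2.
So 2^1926 ≡ 1041 · 816 · 1371 · 625 · 16 · 4 ≡ 1540 (mod 1927).
Since 1540 ≠ 1, base 2 is a Fermat witness: 1927 is composite.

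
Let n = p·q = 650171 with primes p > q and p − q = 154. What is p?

Since p = q + 154, we have 650171 = q(q + 154), so q² + 154q − 650171 = 0.
Discriminant: 154² + 4·650171 = 23716 + 2600684 = 2624400; √2624400 = 1620.
q = (−154 + 1620)/2 = 733, and p = q + 154 = 887.
Check: 733 · 887 = 650171.

887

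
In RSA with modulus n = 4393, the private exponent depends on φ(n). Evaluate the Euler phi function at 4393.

Factor: 4393 = 23 · 191.
φ(4393) = (23−1) · (191−1) = 22 · 190 = 4180.

4180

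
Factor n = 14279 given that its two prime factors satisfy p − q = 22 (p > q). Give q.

109

Since p = q + 22, we have 14279 = q(q + 22), so q² + 22q − 14279 = 0.
Discriminant: 22² + 4·14279 = 484 + 57116 = 57600; √57600 = 240.
q = (−22 + 240)/2 = 109, and p = q + 22 = 131.
Check: 109 · 131 = 14279.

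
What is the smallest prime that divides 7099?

31

7099 is odd.
Digit sum 25, not divisible by 3.
Ends in 9: not divisible by 5.
7: 7099 = 7·1014 + 1
11: 7099 = 11·645 + 4
13: 7099 = 13·546 + 1
17: 7099 = 17·417 + 10
19: 7099 = 19·373 + 12
23: 7099 = 23·308 + 15
29: 7099 = 29·244 + 23
31: 7099 = 31·229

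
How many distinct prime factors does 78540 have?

6

78540 = 2^2 · 19635
19635 = 3 · 6545
6545 = 5 · 1309
1309 = 7 · 187
187 = 11 · 17
78540 = 2^2 · 3 · 5 · 7 · 11 · 17, which has 6 distinct prime factors.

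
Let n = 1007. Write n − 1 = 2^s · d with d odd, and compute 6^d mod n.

1007 − 1 = 1006 = 2^1 · 503, so d = 503.
6^1 ≡ 6 (mod 1007)
6^2 ≡ 6^2 = 36 ≡ 36 (mod 1007)
6^4 ≡ 36^2 = 1296 ≡ 289 (mod 1007)
6^8 ≡ 289^2 = 83521 ≡ 947 (mod 1007)
6^16 ≡ 947^2 = 896809 ≡ 579 (mod 1007)
6^32 ≡ 579^2 = 335241 ≡ 917 (mod 1007)
6^64 ≡ 917^2 = 840889 ≡ 44 (mod 1007)
6^128 ≡ 44^2 = 1936 ≡ 929 (mod 1007)
6^256 ≡ 929^2 = 863041 ≡ 42 (mod 1007)
503 = 256 + 128 + 64 + 32 + 16 + 4 + 2 + 1 in binary powers of 2.
So 6^503 ≡ 42 · 929 · 44 · 917 · 579 · 289 · 36 · 6 ≡ 700 (mod 1007).
Squaring chain: 700; never reaches −1, so base 6 is a Miller–Rabin witness that 1007 is composite.

700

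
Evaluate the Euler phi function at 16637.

16380

Factor: 16637 = 127 · 131.
φ(16637) = (127−1) · (131−1) = 126 · 130 = 16380.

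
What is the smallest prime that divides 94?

2

94 is even: 2 divides it.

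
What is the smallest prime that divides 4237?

19

4237 is odd.
Digit sum 16, not divisible by 3.
Ends in 7: not divisible by 5.
7: 4237 = 7·605 + 2
11: 4237 = 11·385 + 2
13: 4237 = 13·325 + 12
17: 4237 = 17·249 + 4
19: 4237 = 19·223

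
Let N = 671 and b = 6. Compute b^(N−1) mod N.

353

6^1 ≡ 6 (mod 671)
6^2 ≡ 6^2 = 36 ≡ 36 (mod 671)
6^4 ≡ 36^2 = 1296 ≡ 625 (mod 671)
6^8 ≡ 625^2 = 390625 ≡ 103 (mod 671)
6^16 ≡ 103^2 = 10609 ≡ 544 (mod 671)
6^32 ≡ 544^2 = 295936 ≡ 25 (mod 671)
6^64 ≡ 25^2 = 625 ≡ 625 (mod 671)
6^128 ≡ 625^2 = 390625 ≡ 103 (mod 671)
6^256 ≡ 103^2 = 10609 ≡ 544 (mod 671)
6^512 ≡ 544^2 = 295936 ≡ 25 (mod 671)
670 = 512 + 128 + 16 + 8 + 4 + 2 in binary powers of 2.
So 6^670 ≡ 25 · 103 · 544 · 103 · 625 · 36 ≡ 353 (mod 671).
Since 353 ≠ 1, base 6 is a Fermat witness: 671 is composite.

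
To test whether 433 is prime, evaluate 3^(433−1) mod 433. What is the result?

3^1 ≡ 3 (mod 433)
3^2 ≡ 3^2 = 9 ≡ 9 (mod 433)
3^4 ≡ 9^2 = 81 ≡ 81 (mod 433)
3^8 ≡ 81^2 = 6561 ≡ 66 (mod 433)
3^16 ≡ 66^2 = 4356 ≡ 26 (mod 433)
3^32 ≡ 26^2 = 676 ≡ 243 (mod 433)
3^64 ≡ 243^2 = 59049 ≡ 161 (mod 433)
3^128 ≡ 161^2 = 25921 ≡ 374 (mod 433)
3^256 ≡ 374^2 = 139876 ≡ 17 (mod 433)
432 = 256 + 128 + 32 + 16 in binary powers of 2.
So 3^432 ≡ 17 · 374 · 243 · 26 ≡ 1 (mod 433).
Since the result is 1, base 3 gives no evidence that 433 is composite.

1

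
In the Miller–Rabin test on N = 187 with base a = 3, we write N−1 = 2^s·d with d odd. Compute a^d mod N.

187 − 1 = 186 = 2^1 · 93, so d = 93.
3^1 ≡ 3 (mod 187)
3^2 ≡ 3^2 = 9 ≡ 9 (mod 187)
3^4 ≡ 9^2 = 81 ≡ 81 (mod 187)
3^8 ≡ 81^2 = 6561 ≡ 16 (mod 187)
3^16 ≡ 16^2 = 256 ≡ 69 (mod 187)
3^32 ≡ 69^2 = 4761 ≡ 86 (mod 187)
3^64 ≡ 86^2 = 7396 ≡ 103 (mod 187)
93 = 64 + 16 + 8 + 4 + 1 in binary powers of 2.
So 3^93 ≡ 103 · 69 · 16 · 81 · 3 ≡ 148 (mod 187).
Squaring chain: 148; never reaches −1, so base 3 is a Miller–Rabin witness that 187 is composite.

148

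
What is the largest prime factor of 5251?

5251 = 59 · 89
89 is prime.
So 5251 = 59 · 89; the largest prime factor is 89.

89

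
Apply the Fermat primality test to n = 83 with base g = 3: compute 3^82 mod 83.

1

3^1 ≡ 3 (mod 83)
3^2 ≡ 3^2 = 9 ≡ 9 (mod 83)
3^4 ≡ 9^2 = 81 ≡ 81 (mod 83)
3^8 ≡ 81^2 = 6561 ≡ 4 (mod 83)
3^16 ≡ 4^2 = 16 ≡ 16 (mod 83)
3^32 ≡ 16^2 = 256 ≡ 7 (mod 83)
3^64 ≡ 7^2 = 49 ≡ 49 (mod 83)
82 = 64 + 16 + 2 in binary powers of 2.
So 3^82 ≡ 49 · 16 · 9 ≡ 1 (mod 83).
Since the result is 1, base 3 gives no evidence that 83 is composite.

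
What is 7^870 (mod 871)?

7^1 ≡ 7 (mod 871)
7^2 ≡ 7^2 = 49 ≡ 49 (mod 871)
7^4 ≡ 49^2 = 2401 ≡ 659 (mod 871)
7^8 ≡ 659^2 = 434281 ≡ 523 (mod 871)
7^16 ≡ 523^2 = 273529 ≡ 35 (mod 871)
7^32 ≡ 35^2 = 1225 ≡ 354 (mod 871)
7^64 ≡ 354^2 = 125316 ≡ 763 (mod 871)
7^128 ≡ 763^2 = 582169 ≡ 341 (mod 871)
7^256 ≡ 341^2 = 116281 ≡ 438 (mod 871)
7^512 ≡ 438^2 = 191844 ≡ 224 (mod 871)
870 = 512 + 256 + 64 + 32 + 4 + 2 in binary powers of 2.
So 7^870 ≡ 224 · 438 · 763 · 354 · 659 · 49 ≡ 545 (mod 871).
Since 545 ≠ 1, base 7 is a Fermat witness: 871 is composite.

545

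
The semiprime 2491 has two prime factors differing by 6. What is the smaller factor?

Since p = q + 6, we have 2491 = q(q + 6), so q² + 6q − 2491 = 0.
Discriminant: 6² + 4·2491 = 36 + 9964 = 10000; √10000 = 100.
q = (−6 + 100)/2 = 47, and p = q + 6 = 53.
Check: 47 · 53 = 2491.

47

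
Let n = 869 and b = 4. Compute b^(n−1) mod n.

4^1 ≡ 4 (mod 869)
4^2 ≡ 4^2 = 16 ≡ 16 (mod 869)
4^4 ≡ 16^2 = 256 ≡ 256 (mod 869)
4^8 ≡ 256^2 = 65536 ≡ 361 (mod 869)
4^16 ≡ 361^2 = 130321 ≡ 840 (mod 869)
4^32 ≡ 840^2 = 705600 ≡ 841 (mod 869)
4^64 ≡ 841^2 = 707281 ≡ 784 (mod 869)
4^128 ≡ 784^2 = 614656 ≡ 273 (mod 869)
4^256 ≡ 273^2 = 74529 ≡ 664 (mod 869)
4^512 ≡ 664^2 = 440896 ≡ 313 (mod 869)
868 = 512 + 256 + 64 + 32 + 4 in binary powers of 2.
So 4^868 ≡ 313 · 664 · 784 · 841 · 256 ≡ 9 (mod 869).
Since 9 ≠ 1, base 4 is a Fermat witness: 869 is composite.

9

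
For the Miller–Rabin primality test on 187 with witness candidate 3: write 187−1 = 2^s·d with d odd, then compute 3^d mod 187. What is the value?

148

187 − 1 = 186 = 2^1 · 93, so d = 93.
3^1 ≡ 3 (mod 187)
3^2 ≡ 3^2 = 9 ≡ 9 (mod 187)
3^4 ≡ 9^2 = 81 ≡ 81 (mod 187)
3^8 ≡ 81^2 = 6561 ≡ 16 (mod 187)
3^16 ≡ 16^2 = 256 ≡ 69 (mod 187)
3^32 ≡ 69^2 = 4761 ≡ 86 (mod 187)
3^64 ≡ 86^2 = 7396 ≡ 103 (mod 187)
93 = 64 + 16 + 8 + 4 + 1 in binary powers of 2.
So 3^93 ≡ 103 · 69 · 16 · 81 · 3 ≡ 148 (mod 187).
Squaring chain: 148; never reaches −1, so base 3 is a Miller–Rabin witness that 187 is composite.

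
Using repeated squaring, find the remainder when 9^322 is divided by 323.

9^1 ≡ 9 (mod 323)
9^2 ≡ 9^2 = 81 ≡ 81 (mod 323)
9^4 ≡ 81^2 = 6561 ≡ 101 (mod 323)
9^8 ≡ 101^2 = 10201 ≡ 188 (mod 323)
9^16 ≡ 188^2 = 35344 ≡ 137 (mod 323)
9^32 ≡ 137^2 = 18769 ≡ 35 (mod 323)
9^64 ≡ 35^2 = 1225 ≡ 256 (mod 323)
9^128 ≡ 256^2 = 65536 ≡ 290 (mod 323)
9^256 ≡ 290^2 = 84100 ≡ 120 (mod 323)
322 = 256 + 64 + 2 in binary powers of 2.
So 9^322 ≡ 120 · 256 · 81 ≡ 251 (mod 323).
Since 251 ≠ 1, base 9 is a Fermat witness: 323 is composite.

251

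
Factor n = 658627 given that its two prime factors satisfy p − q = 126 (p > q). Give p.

Since p = q + 126, we have 658627 = q(q + 126), so q² + 126q − 658627 = 0.
Discriminant: 126² + 4·658627 = 15876 + 2634508 = 2650384; √2650384 = 1628.
q = (−126 + 1628)/2 = 751, and p = q + 126 = 877.
Check: 751 · 877 = 658627.

877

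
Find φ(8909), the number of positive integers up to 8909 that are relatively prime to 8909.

8700

Factor: 8909 = 59 · 151.
φ(8909) = (59−1) · (151−1) = 58 · 150 = 8700.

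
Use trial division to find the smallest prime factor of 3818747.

83

3818747 is odd.
Digit sum 38, not divisible by 3.
Ends in 7: not divisible by 5.
7: 3818747 = 7·545535 + 2
11: 3818747 = 11·347158 + 9
13: 3818747 = 13·293749 + 10
17: 3818747 = 17·224632 + 3
19: 3818747 = 19·200986 + 13
23: 3818747 = 23·166032 + 11
29: 3818747 = 29·131680 + 27
31: 3818747 = 31·123185 + 12
37: 3818747 = 37·103209 + 14
41: 3818747 = 41·93140 + 7
43: 3818747 = 43·88808 + 3
47: 3818747 = 47·81249 + 44
53: 3818747 = 53·72051 + 44
59: 3818747 = 59·64724 + 31
61: 3818747 = 61·62602 + 25
67: 3818747 = 67·56996 + 15
71: 3818747 = 71·53785 + 12
73: 3818747 = 73·52311 + 44
79: 3818747 = 79·48338 + 45
83: 3818747 = 83·46009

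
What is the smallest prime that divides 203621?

203621 is odd.
Digit sum 14, not divisible by 3.
Ends in 1: not divisible by 5.
7: 203621 = 7·29088 + 5
11: 203621 = 11·18511

11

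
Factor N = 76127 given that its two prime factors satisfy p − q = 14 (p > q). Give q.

269

Since p = q + 14, we have 76127 = q(q + 14), so q² + 14q − 76127 = 0.
Discriminant: 14² + 4·76127 = 196 + 304508 = 304704; √304704 = 552.
q = (−14 + 552)/2 = 269, and p = q + 14 = 283.
Check: 269 · 283 = 76127.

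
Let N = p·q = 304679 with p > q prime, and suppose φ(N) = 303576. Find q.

φ(n) = (p−1)(q−1) = n − (p+q) + 1, so p + q = 304679 − 303576 + 1 = 1104.
p and q are the roots of t² − 1104t + 304679 = 0.
Discriminant: 1104² − 4·304679 = 1218816 − 1218716 = 100; √100 = 10.
q = (1104 − 10)/2 = 547, p = (1104 + 10)/2 = 557.
Check: 547 · 557 = 304679.

547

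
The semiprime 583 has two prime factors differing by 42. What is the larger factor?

53

Since p = q + 42, we have 583 = q(q + 42), so q² + 42q − 583 = 0.
Discriminant: 42² + 4·583 = 1764 + 2332 = 4096; √4096 = 64.
q = (−42 + 64)/2 = 11, and p = q + 42 = 53.
Check: 11 · 53 = 583.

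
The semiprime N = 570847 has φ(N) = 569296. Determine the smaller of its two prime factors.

φ(n) = (p−1)(q−1) = n − (p+q) + 1, so p + q = 570847 − 569296 + 1 = 1552.
p and q are the roots of t² − 1552t + 570847 = 0.
Discriminant: 1552² − 4·570847 = 2408704 − 2283388 = 125316; √125316 = 354.
q = (1552 − 354)/2 = 599, p = (1552 + 354)/2 = 953.
Check: 599 · 953 = 570847.

599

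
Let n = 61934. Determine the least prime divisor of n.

2

61934 is even: 2 divides it.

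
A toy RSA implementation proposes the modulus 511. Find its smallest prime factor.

511 is odd.
Digit sum 7, not divisible by 3.
Ends in 1: not divisible by 5.
7: 511 = 7·73

7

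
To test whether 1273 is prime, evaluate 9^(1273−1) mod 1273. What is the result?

710

9^1 ≡ 9 (mod 1273)
9^2 ≡ 9^2 = 81 ≡ 81 (mod 1273)
9^4 ≡ 81^2 = 6561 ≡ 196 (mod 1273)
9^8 ≡ 196^2 = 38416 ≡ 226 (mod 1273)
9^16 ≡ 226^2 = 51076 ≡ 156 (mod 1273)
9^32 ≡ 156^2 = 24336 ≡ 149 (mod 1273)
9^64 ≡ 149^2 = 22201 ≡ 560 (mod 1273)
9^128 ≡ 560^2 = 313600 ≡ 442 (mod 1273)
9^256 ≡ 442^2 = 195364 ≡ 595 (mod 1273)
9^512 ≡ 595^2 = 354025 ≡ 131 (mod 1273)
9^1024 ≡ 131^2 = 17161 ≡ 612 (mod 1273)
1272 = 1024 + 128 + 64 + 32 + 16 + 8 in binary powers of 2.
So 9^1272 ≡ 612 · 442 · 560 · 149 · 156 · 226 ≡ 710 (mod 1273).
Since 710 ≠ 1, base 9 is a Fermat witness: 1273 is composite.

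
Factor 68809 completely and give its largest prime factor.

68809 = 13 · 5293
5293 = 67 · 79
79 is prime.
So 68809 = 13 · 67 · 79; the largest prime factor is 79.

79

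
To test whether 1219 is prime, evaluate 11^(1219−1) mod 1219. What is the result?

11^1 ≡ 11 (mod 1219)
11^2 ≡ 11^2 = 121 ≡ 121 (mod 1219)
11^4 ≡ 121^2 = 14641 ≡ 13 (mod 1219)
11^8 ≡ 13^2 = 169 ≡ 169 (mod 1219)
11^16 ≡ 169^2 = 28561 ≡ 524 (mod 1219)
11^32 ≡ 524^2 = 274576 ≡ 301 (mod 1219)
11^64 ≡ 301^2 = 90601 ≡ 395 (mod 1219)
11^128 ≡ 395^2 = 156025 ≡ 1212 (mod 1219)
11^256 ≡ 1212^2 = 1468944 ≡ 49 (mod 1219)
11^512 ≡ 49^2 = 2401 ≡ 1182 (mod 1219)
11^1024 ≡ 1182^2 = 1397124 ≡ 150 (mod 1219)
1218 = 1024 + 128 + 64 + 2 in binary powers of 2.
So 11^1218 ≡ 150 · 1212 · 395 · 121 ≡ 261 (mod 1219).
Since 261 ≠ 1, base 11 is a Fermat witness: 1219 is composite.

261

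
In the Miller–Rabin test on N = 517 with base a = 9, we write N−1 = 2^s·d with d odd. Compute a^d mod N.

517 − 1 = 516 = 2^2 · 129, so d = 129.
9^1 ≡ 9 (mod 517)
9^2 ≡ 9^2 = 81 ≡ 81 (mod 517)
9^4 ≡ 81^2 = 6561 ≡ 357 (mod 517)
9^8 ≡ 357^2 = 127449 ≡ 267 (mod 517)
9^16 ≡ 267^2 = 71289 ≡ 460 (mod 517)
9^32 ≡ 460^2 = 211600 ≡ 147 (mod 517)
9^64 ≡ 147^2 = 21609 ≡ 412 (mod 517)
9^128 ≡ 412^2 = 169744 ≡ 168 (mod 517)
129 = 128 + 1 in binary powers of 2.
So 9^129 ≡ 168 · 9 ≡ 478 (mod 517).
Squaring chain: 478 → 487; never reaches −1, so base 9 is a Miller–Rabin witness that 517 is composite.

478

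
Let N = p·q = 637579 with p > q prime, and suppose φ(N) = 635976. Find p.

877

φ(n) = (p−1)(q−1) = n − (p+q) + 1, so p + q = 637579 − 635976 + 1 = 1604.
p and q are the roots of t² − 1604t + 637579 = 0.
Discriminant: 1604² − 4·637579 = 2572816 − 2550316 = 22500; √22500 = 150.
q = (1604 − 150)/2 = 727, p = (1604 + 150)/2 = 877.
Check: 727 · 877 = 637579.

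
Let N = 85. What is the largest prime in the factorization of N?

85 = 5 · 17
17 is prime.
So 85 = 5 · 17; the largest prime factor is 17.

17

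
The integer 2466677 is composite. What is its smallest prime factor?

2466677 is odd.
Digit sum 38, not divisible by 3.
Ends in 7: not divisible by 5.
7: 2466677 = 7·352382 + 3
11: 2466677 = 11·224243 + 4
13: 2466677 = 13·189744 + 5
17: 2466677 = 17·145098 + 11
19: 2466677 = 19·129825 + 2
23: 2466677 = 23·107246 + 19
29: 2466677 = 29·85057 + 24
31: 2466677 = 31·79570 + 7
37: 2466677 = 37·66666 + 35
41: 2466677 = 41·60162 + 35
43: 2466677 = 43·57364 + 25
47: 2466677 = 47·52482 + 23
53: 2466677 = 53·46541 + 4
59: 2466677 = 59·41808 + 5
61: 2466677 = 61·40437 + 20
67: 2466677 = 67·36816 + 5
71: 2466677 = 71·34741 + 66
73: 2466677 = 73·33790 + 7
79: 2466677 = 79·31223 + 60
83: 2466677 = 83·29719

83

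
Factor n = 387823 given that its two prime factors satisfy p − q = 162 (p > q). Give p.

709

Since p = q + 162, we have 387823 = q(q + 162), so q² + 162q − 387823 = 0.
Discriminant: 162² + 4·387823 = 26244 + 1551292 = 1577536; √1577536 = 1256.
q = (−162 + 1256)/2 = 547, and p = q + 162 = 709.
Check: 547 · 709 = 387823.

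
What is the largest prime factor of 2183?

2183 = 37 · 59
59 is prime.
So 2183 = 37 · 59; the largest prime factor is 59.

59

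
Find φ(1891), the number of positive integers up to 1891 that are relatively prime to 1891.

Factor: 1891 = 31 · 61.
φ(1891) = (31−1) · (61−1) = 30 · 60 = 1800.

1800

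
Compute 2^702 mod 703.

2^1 ≡ 2 (mod 703)
2^2 ≡ 2^2 = 4 ≡ 4 (mod 703)
2^4 ≡ 4^2 = 16 ≡ 16 (mod 703)
2^8 ≡ 16^2 = 256 ≡ 256 (mod 703)
2^16 ≡ 256^2 = 65536 ≡ 157 (mod 703)
2^32 ≡ 157^2 = 24649 ≡ 44 (mod 703)
2^64 ≡ 44^2 = 1936 ≡ 530 (mod 703)
2^128 ≡ 530^2 = 280900 ≡ 403 (mod 703)
2^256 ≡ 403^2 = 162409 ≡ 16 (mod 703)
2^512 ≡ 16^2 = 256 ≡ 256 (mod 703)
702 = 512 + 128 + 32 + 16 + 8 + 4 + 2 in binary powers of 2.
So 2^702 ≡ 256 · 403 · 44 · 157 · 256 · 16 · 4 ≡ 628 (mod 703).
Since 628 ≠ 1, base 2 is a Fermat witness: 703 is composite.

628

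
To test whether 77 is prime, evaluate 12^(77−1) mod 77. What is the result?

23

12^1 ≡ 12 (mod 77)
12^2 ≡ 12^2 = 144 ≡ 67 (mod 77)
12^4 ≡ 67^2 = 4489 ≡ 23 (mod 77)
12^8 ≡ 23^2 = 529 ≡ 67 (mod 77)
12^16 ≡ 67^2 = 4489 ≡ 23 (mod 77)
12^32 ≡ 23^2 = 529 ≡ 67 (mod 77)
12^64 ≡ 67^2 = 4489 ≡ 23 (mod 77)
76 = 64 + 8 + 4 in binary powers of 2.
So 12^76 ≡ 23 · 67 · 23 ≡ 23 (mod 77).
Since 23 ≠ 1, base 12 is a Fermat witness: 77 is composite.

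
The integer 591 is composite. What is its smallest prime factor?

591 is odd.
Digit sum 15, divisible by 3.

3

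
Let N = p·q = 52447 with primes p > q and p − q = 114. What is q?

Since p = q + 114, we have 52447 = q(q + 114), so q² + 114q − 52447 = 0.
Discriminant: 114² + 4·52447 = 12996 + 209788 = 222784; √222784 = 472.
q = (−114 + 472)/2 = 179, and p = q + 114 = 293.
Check: 179 · 293 = 52447.

179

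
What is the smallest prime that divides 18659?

47

18659 is odd.
Digit sum 29, not divisible by 3.
Ends in 9: not divisible by 5.
7: 18659 = 7·2665 + 4
11: 18659 = 11·1696 + 3
13: 18659 = 13·1435 + 4
17: 18659 = 17·1097 + 10
19: 18659 = 19·982 + 1
23: 18659 = 23·811 + 6
29: 18659 = 29·643 + 12
31: 18659 = 31·601 + 28
37: 18659 = 37·504 + 11
41: 18659 = 41·455 + 4
43: 18659 = 43·433 + 40
47: 18659 = 47·397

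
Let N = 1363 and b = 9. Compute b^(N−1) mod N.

9^1 ≡ 9 (mod 1363)
9^2 ≡ 9^2 = 81 ≡ 81 (mod 1363)
9^4 ≡ 81^2 = 6561 ≡ 1109 (mod 1363)
9^8 ≡ 1109^2 = 1229881 ≡ 455 (mod 1363)
9^16 ≡ 455^2 = 207025 ≡ 1212 (mod 1363)
9^32 ≡ 1212^2 = 1468944 ≡ 993 (mod 1363)
9^64 ≡ 993^2 = 986049 ≡ 600 (mod 1363)
9^128 ≡ 600^2 = 360000 ≡ 168 (mod 1363)
9^256 ≡ 168^2 = 28224 ≡ 964 (mod 1363)
9^512 ≡ 964^2 = 929296 ≡ 1093 (mod 1363)
9^1024 ≡ 1093^2 = 1194649 ≡ 661 (mod 1363)
1362 = 1024 + 256 + 64 + 16 + 2 in binary powers of 2.
So 9^1362 ≡ 661 · 964 · 600 · 1212 · 81 ≡ 1051 (mod 1363).
Since 1051 ≠ 1, base 9 is a Fermat witness: 1363 is composite.

1051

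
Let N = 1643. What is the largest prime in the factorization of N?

1643 = 31 · 53
53 is prime.
So 1643 = 31 · 53; the largest prime factor is 53.

53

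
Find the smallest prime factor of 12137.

53

12137 is odd.
Digit sum 14, not divisible by 3.
Ends in 7: not divisible by 5.
7: 12137 = 7·1733 + 6
11: 12137 = 11·1103 + 4
13: 12137 = 13·933 + 8
17: 12137 = 17·713 + 16
19: 12137 = 19·638 + 15
23: 12137 = 23·527 + 16
29: 12137 = 29·418 + 15
31: 12137 = 31·391 + 16
37: 12137 = 37·328 + 1
41: 12137 = 41·296 + 1
43: 12137 = 43·282 + 11
47: 12137 = 47·258 + 11
53: 12137 = 53·229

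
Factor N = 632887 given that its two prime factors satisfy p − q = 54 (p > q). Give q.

Since p = q + 54, we have 632887 = q(q + 54), so q² + 54q − 632887 = 0.
Discriminant: 54² + 4·632887 = 2916 + 2531548 = 2534464; √2534464 = 1592.
q = (−54 + 1592)/2 = 769, and p = q + 54 = 823.
Check: 769 · 823 = 632887.

769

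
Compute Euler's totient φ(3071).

Factor: 3071 = 37 · 83.
φ(3071) = (37−1) · (83−1) = 36 · 82 = 2952.

2952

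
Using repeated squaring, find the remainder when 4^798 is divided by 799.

747

4^1 ≡ 4 (mod 799)
4^2 ≡ 4^2 = 16 ≡ 16 (mod 799)
4^4 ≡ 16^2 = 256 ≡ 256 (mod 799)
4^8 ≡ 256^2 = 65536 ≡ 18 (mod 799)
4^16 ≡ 18^2 = 324 ≡ 324 (mod 799)
4^32 ≡ 324^2 = 104976 ≡ 307 (mod 799)
4^64 ≡ 307^2 = 94249 ≡ 766 (mod 799)
4^128 ≡ 766^2 = 586756 ≡ 290 (mod 799)
4^256 ≡ 290^2 = 84100 ≡ 205 (mod 799)
4^512 ≡ 205^2 = 42025 ≡ 477 (mod 799)
798 = 512 + 256 + 16 + 8 + 4 + 2 in binary powers of 2.
So 4^798 ≡ 477 · 205 · 324 · 18 · 256 · 16 ≡ 747 (mod 799).
Since 747 ≠ 1, base 4 is a Fermat witness: 799 is composite.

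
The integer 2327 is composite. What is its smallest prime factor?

2327 is odd.
Digit sum 14, not divisible by 3.
Ends in 7: not divisible by 5.
7: 2327 = 7·332 + 3
11: 2327 = 11·211 + 6
13: 2327 = 13·179

13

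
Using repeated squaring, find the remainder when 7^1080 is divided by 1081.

1061

7^1 ≡ 7 (mod 1081)
7^2 ≡ 7^2 = 49 ≡ 49 (mod 1081)
7^4 ≡ 49^2 = 2401 ≡ 239 (mod 1081)
7^8 ≡ 239^2 = 57121 ≡ 909 (mod 1081)
7^16 ≡ 909^2 = 826281 ≡ 397 (mod 1081)
7^32 ≡ 397^2 = 157609 ≡ 864 (mod 1081)
7^64 ≡ 864^2 = 746496 ≡ 606 (mod 1081)
7^128 ≡ 606^2 = 367236 ≡ 777 (mod 1081)
7^256 ≡ 777^2 = 603729 ≡ 531 (mod 1081)
7^512 ≡ 531^2 = 281961 ≡ 901 (mod 1081)
7^1024 ≡ 901^2 = 811801 ≡ 1051 (mod 1081)
1080 = 1024 + 32 + 16 + 8 in binary powers of 2.
So 7^1080 ≡ 1051 · 864 · 397 · 909 ≡ 1061 (mod 1081).
Since 1061 ≠ 1, base 7 is a Fermat witness: 1081 is composite.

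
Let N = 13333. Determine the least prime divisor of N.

67

13333 is odd.
Digit sum 13, not divisible by 3.
Ends in 3: not divisible by 5.
7: 13333 = 7·1904 + 5
11: 13333 = 11·1212 + 1
13: 13333 = 13·1025 + 8
17: 13333 = 17·784 + 5
19: 13333 = 19·701 + 14
23: 13333 = 23·579 + 16
29: 13333 = 29·459 + 22
31: 13333 = 31·430 + 3
37: 13333 = 37·360 + 13
41: 13333 = 41·325 + 8
43: 13333 = 43·310 + 3
47: 13333 = 47·283 + 32
53: 13333 = 53·251 + 30
59: 13333 = 59·225 + 58
61: 13333 = 61·218 + 35
67: 13333 = 67·199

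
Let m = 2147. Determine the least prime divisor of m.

19

2147 is odd.
Digit sum 14, not divisible by 3.
Ends in 7: not divisible by 5.
7: 2147 = 7·306 + 5
11: 2147 = 11·195 + 2
13: 2147 = 13·165 + 2
17: 2147 = 17·126 + 5
19: 2147 = 19·113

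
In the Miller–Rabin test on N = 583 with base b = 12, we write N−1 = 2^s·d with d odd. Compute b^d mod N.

583 − 1 = 582 = 2^1 · 291, so d = 291.
12^1 ≡ 12 (mod 583)
12^2 ≡ 12^2 = 144 ≡ 144 (mod 583)
12^4 ≡ 144^2 = 20736 ≡ 331 (mod 583)
12^8 ≡ 331^2 = 109561 ≡ 540 (mod 583)
12^16 ≡ 540^2 = 291600 ≡ 100 (mod 583)
12^32 ≡ 100^2 = 10000 ≡ 89 (mod 583)
12^64 ≡ 89^2 = 7921 ≡ 342 (mod 583)
12^128 ≡ 342^2 = 116964 ≡ 364 (mod 583)
12^256 ≡ 364^2 = 132496 ≡ 155 (mod 583)
291 = 256 + 32 + 2 + 1 in binary powers of 2.
So 12^291 ≡ 155 · 89 · 144 · 12 ≡ 56 (mod 583).
Squaring chain: 56; never reaches −1, so base 12 is a Miller–Rabin witness that 583 is composite.

56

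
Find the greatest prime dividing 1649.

97

1649 = 17 · 97
97 is prime.
So 1649 = 17 · 97; the largest prime factor is 97.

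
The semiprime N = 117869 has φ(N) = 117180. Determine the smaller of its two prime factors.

φ(n) = (p−1)(q−1) = n − (p+q) + 1, so p + q = 117869 − 117180 + 1 = 690.
p and q are the roots of t² − 690t + 117869 = 0.
Discriminant: 690² − 4·117869 = 476100 − 471476 = 4624; √4624 = 68.
q = (690 − 68)/2 = 311, p = (690 + 68)/2 = 379.
Check: 311 · 379 = 117869.

311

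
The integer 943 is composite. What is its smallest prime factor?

943 is odd.
Digit sum 16, not divisible by 3.
Ends in 3: not divisible by 5.
7: 943 = 7·134 + 5
11: 943 = 11·85 + 8
13: 943 = 13·72 + 7
17: 943 = 17·55 + 8
19: 943 = 19·49 + 12
23: 943 = 23·41

23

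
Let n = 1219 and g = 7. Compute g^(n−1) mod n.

1070

7^1 ≡ 7 (mod 1219)
7^2 ≡ 7^2 = 49 ≡ 49 (mod 1219)
7^4 ≡ 49^2 = 2401 ≡ 1182 (mod 1219)
7^8 ≡ 1182^2 = 1397124 ≡ 150 (mod 1219)
7^16 ≡ 150^2 = 22500 ≡ 558 (mod 1219)
7^32 ≡ 558^2 = 311364 ≡ 519 (mod 1219)
7^64 ≡ 519^2 = 269361 ≡ 1181 (mod 1219)
7^128 ≡ 1181^2 = 1394761 ≡ 225 (mod 1219)
7^256 ≡ 225^2 = 50625 ≡ 646 (mod 1219)
7^512 ≡ 646^2 = 417316 ≡ 418 (mod 1219)
7^1024 ≡ 418^2 = 174724 ≡ 407 (mod 1219)
1218 = 1024 + 128 + 64 + 2 in binary powers of 2.
So 7^1218 ≡ 407 · 225 · 1181 · 49 ≡ 1070 (mod 1219).
Since 1070 ≠ 1, base 7 is a Fermat witness: 1219 is composite.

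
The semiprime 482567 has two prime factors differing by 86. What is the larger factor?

739

Since p = q + 86, we have 482567 = q(q + 86), so q² + 86q − 482567 = 0.
Discriminant: 86² + 4·482567 = 7396 + 1930268 = 1937664; √1937664 = 1392.
q = (−86 + 1392)/2 = 653, and p = q + 86 = 739.
Check: 653 · 739 = 482567.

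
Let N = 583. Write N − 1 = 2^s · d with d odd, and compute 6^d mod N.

303

583 − 1 = 582 = 2^1 · 291, so d = 291.
6^1 ≡ 6 (mod 583)
6^2 ≡ 6^2 = 36 ≡ 36 (mod 583)
6^4 ≡ 36^2 = 1296 ≡ 130 (mod 583)
6^8 ≡ 130^2 = 16900 ≡ 576 (mod 583)
6^16 ≡ 576^2 = 331776 ≡ 49 (mod 583)
6^32 ≡ 49^2 = 2401 ≡ 69 (mod 583)
6^64 ≡ 69^2 = 4761 ≡ 97 (mod 583)
6^128 ≡ 97^2 = 9409 ≡ 81 (mod 583)
6^256 ≡ 81^2 = 6561 ≡ 148 (mod 583)
291 = 256 + 32 + 2 + 1 in binary powers of 2.
So 6^291 ≡ 148 · 69 · 36 · 6 ≡ 303 (mod 583).
Squaring chain: 303; never reaches −1, so base 6 is a Miller–Rabin witness that 583 is composite.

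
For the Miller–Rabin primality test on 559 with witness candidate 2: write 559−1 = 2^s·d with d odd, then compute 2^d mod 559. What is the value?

151

559 − 1 = 558 = 2^1 · 279, so d = 279.
2^1 ≡ 2 (mod 559)
2^2 ≡ 2^2 = 4 ≡ 4 (mod 559)
2^4 ≡ 4^2 = 16 ≡ 16 (mod 559)
2^8 ≡ 16^2 = 256 ≡ 256 (mod 559)
2^16 ≡ 256^2 = 65536 ≡ 133 (mod 559)
2^32 ≡ 133^2 = 17689 ≡ 360 (mod 559)
2^64 ≡ 360^2 = 129600 ≡ 471 (mod 559)
2^128 ≡ 471^2 = 221841 ≡ 477 (mod 559)
2^256 ≡ 477^2 = 227529 ≡ 16 (mod 559)
279 = 256 + 16 + 4 + 2 + 1 in binary powers of 2.
So 2^279 ≡ 16 · 133 · 16 · 4 · 2 ≡ 151 (mod 559).
Squaring chain: 151; never reaches −1, so base 2 is a Miller–Rabin witness that 559 is composite.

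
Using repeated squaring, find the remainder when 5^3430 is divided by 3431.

1191

5^1 ≡ 5 (mod 3431)
5^2 ≡ 5^2 = 25 ≡ 25 (mod 3431)
5^4 ≡ 25^2 = 625 ≡ 625 (mod 3431)
5^8 ≡ 625^2 = 390625 ≡ 2922 (mod 3431)
5^16 ≡ 2922^2 = 8538084 ≡ 1756 (mod 3431)
5^32 ≡ 1756^2 = 3083536 ≡ 2498 (mod 3431)
5^64 ≡ 2498^2 = 6240004 ≡ 2446 (mod 3431)
5^128 ≡ 2446^2 = 5982916 ≡ 2683 (mod 3431)
5^256 ≡ 2683^2 = 7198489 ≡ 251 (mod 3431)
5^512 ≡ 251^2 = 63001 ≡ 1243 (mod 3431)
5^1024 ≡ 1243^2 = 1545049 ≡ 1099 (mod 3431)
5^2048 ≡ 1099^2 = 1207801 ≡ 89 (mod 3431)
3430 = 2048 + 1024 + 256 + 64 + 32 + 4 + 2 in binary powers of 2.
So 5^3430 ≡ 89 · 1099 · 251 · 2446 · 2498 · 625 · 25 ≡ 1191 (mod 3431).
Since 1191 ≠ 1, base 5 is a Fermat witness: 3431 is composite.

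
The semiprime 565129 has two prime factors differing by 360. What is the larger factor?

Since p = q + 360, we have 565129 = q(q + 360), so q² + 360q − 565129 = 0.
Discriminant: 360² + 4·565129 = 129600 + 2260516 = 2390116; √2390116 = 1546.
q = (−360 + 1546)/2 = 593, and p = q + 360 = 953.
Check: 593 · 953 = 565129.

953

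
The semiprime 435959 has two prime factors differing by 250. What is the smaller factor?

547

Since p = q + 250, we have 435959 = q(q + 250), so q² + 250q − 435959 = 0.
Discriminant: 250² + 4·435959 = 62500 + 1743836 = 1806336; √1806336 = 1344.
q = (−250 + 1344)/2 = 547, and p = q + 250 = 797.
Check: 547 · 797 = 435959.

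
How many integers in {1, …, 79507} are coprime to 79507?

Factor: 79507 = 43^3.
φ(79507) = 43^2·(43−1) = 77658.

77658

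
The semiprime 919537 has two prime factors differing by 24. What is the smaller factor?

947

Since p = q + 24, we have 919537 = q(q + 24), so q² + 24q − 919537 = 0.
Discriminant: 24² + 4·919537 = 576 + 3678148 = 3678724; √3678724 = 1918.
q = (−24 + 1918)/2 = 947, and p = q + 24 = 971.
Check: 947 · 971 = 919537.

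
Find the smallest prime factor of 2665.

5

2665 is odd.
Digit sum 19, not divisible by 3.
Ends in 5: divisible by 5.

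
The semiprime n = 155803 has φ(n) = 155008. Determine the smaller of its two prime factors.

347

φ(n) = (p−1)(q−1) = n − (p+q) + 1, so p + q = 155803 − 155008 + 1 = 796.
p and q are the roots of t² − 796t + 155803 = 0.
Discriminant: 796² − 4·155803 = 633616 − 623212 = 10404; √10404 = 102.
q = (796 − 102)/2 = 347, p = (796 + 102)/2 = 449.
Check: 347 · 449 = 155803.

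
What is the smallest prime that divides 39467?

61

39467 is odd.
Digit sum 29, not divisible by 3.
Ends in 7: not divisible by 5.
7: 39467 = 7·5638 + 1
11: 39467 = 11·3587 + 10
13: 39467 = 13·3035 + 12
17: 39467 = 17·2321 + 10
19: 39467 = 19·2077 + 4
23: 39467 = 23·1715 + 22
29: 39467 = 29·1360 + 27
31: 39467 = 31·1273 + 4
37: 39467 = 37·1066 + 25
41: 39467 = 41·962 + 25
43: 39467 = 43·917 + 36
47: 39467 = 47·839 + 34
53: 39467 = 53·744 + 35
59: 39467 = 59·668 + 55
61: 39467 = 61·647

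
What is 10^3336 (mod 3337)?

10^1 ≡ 10 (mod 3337)
10^2 ≡ 10^2 = 100 ≡ 100 (mod 3337)
10^4 ≡ 100^2 = 10000 ≡ 3326 (mod 3337)
10^8 ≡ 3326^2 = 11062276 ≡ 121 (mod 3337)
10^16 ≡ 121^2 = 14641 ≡ 1293 (mod 3337)
10^32 ≡ 1293^2 = 1671849 ≡ 12 (mod 3337)
10^64 ≡ 12^2 = 144 ≡ 144 (mod 3337)
10^128 ≡ 144^2 = 20736 ≡ 714 (mod 3337)
10^256 ≡ 714^2 = 509796 ≡ 2572 (mod 3337)
10^512 ≡ 2572^2 = 6615184 ≡ 1250 (mod 3337)
10^1024 ≡ 1250^2 = 1562500 ≡ 784 (mod 3337)
10^2048 ≡ 784^2 = 614656 ≡ 648 (mod 3337)
3336 = 2048 + 1024 + 256 + 8 in binary powers of 2.
So 10^3336 ≡ 648 · 784 · 2572 · 121 ≡ 2998 (mod 3337).
Since 2998 ≠ 1, base 10 is a Fermat witness: 3337 is composite.

2998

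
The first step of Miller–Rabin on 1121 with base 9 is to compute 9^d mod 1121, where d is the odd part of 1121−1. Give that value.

1121 − 1 = 1120 = 2^5 · 35, so d = 35.
9^1 ≡ 9 (mod 1121)
9^2 ≡ 9^2 = 81 ≡ 81 (mod 1121)
9^4 ≡ 81^2 = 6561 ≡ 956 (mod 1121)
9^8 ≡ 956^2 = 913936 ≡ 321 (mod 1121)
9^16 ≡ 321^2 = 103041 ≡ 1030 (mod 1121)
9^32 ≡ 1030^2 = 1060900 ≡ 434 (mod 1121)
35 = 32 + 2 + 1 in binary powers of 2.
So 9^35 ≡ 434 · 81 · 9 ≡ 264 (mod 1121).
Squaring chain: 264 → 194 → 643 → 921 → 765; never reaches −1, so base 9 is a Miller–Rabin witness that 1121 is composite.

264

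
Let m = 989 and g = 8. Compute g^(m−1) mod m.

78

8^1 ≡ 8 (mod 989)
8^2 ≡ 8^2 = 64 ≡ 64 (mod 989)
8^4 ≡ 64^2 = 4096 ≡ 140 (mod 989)
8^8 ≡ 140^2 = 19600 ≡ 809 (mod 989)
8^16 ≡ 809^2 = 654481 ≡ 752 (mod 989)
8^32 ≡ 752^2 = 565504 ≡ 785 (mod 989)
8^64 ≡ 785^2 = 616225 ≡ 78 (mod 989)
8^128 ≡ 78^2 = 6084 ≡ 150 (mod 989)
8^256 ≡ 150^2 = 22500 ≡ 742 (mod 989)
8^512 ≡ 742^2 = 550564 ≡ 680 (mod 989)
988 = 512 + 256 + 128 + 64 + 16 + 8 + 4 in binary powers of 2.
So 8^988 ≡ 680 · 742 · 150 · 78 · 752 · 809 · 140 ≡ 78 (mod 989).
Since 78 ≠ 1, base 8 is a Fermat witness: 989 is composite.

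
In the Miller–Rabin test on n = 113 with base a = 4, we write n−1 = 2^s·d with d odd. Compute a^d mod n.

112

113 − 1 = 112 = 2^4 · 7, so d = 7.
4^1 ≡ 4 (mod 113)
4^2 ≡ 4^2 = 16 ≡ 16 (mod 113)
4^4 ≡ 16^2 = 256 ≡ 30 (mod 113)
7 = 4 + 2 + 1 in binary powers of 2.
So 4^7 ≡ 30 · 16 · 4 ≡ 112 (mod 113).
Since 4^d ≡ 112 (mod 113), base 4 does not prove 113 composite.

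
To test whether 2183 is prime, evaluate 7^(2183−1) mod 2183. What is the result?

847

7^1 ≡ 7 (mod 2183)
7^2 ≡ 7^2 = 49 ≡ 49 (mod 2183)
7^4 ≡ 49^2 = 2401 ≡ 218 (mod 2183)
7^8 ≡ 218^2 = 47524 ≡ 1681 (mod 2183)
7^16 ≡ 1681^2 = 2825761 ≡ 959 (mod 2183)
7^32 ≡ 959^2 = 919681 ≡ 638 (mod 2183)
7^64 ≡ 638^2 = 407044 ≡ 1006 (mod 2183)
7^128 ≡ 1006^2 = 1012036 ≡ 1307 (mod 2183)
7^256 ≡ 1307^2 = 1708249 ≡ 1143 (mod 2183)
7^512 ≡ 1143^2 = 1306449 ≡ 1015 (mod 2183)
7^1024 ≡ 1015^2 = 1030225 ≡ 2032 (mod 2183)
7^2048 ≡ 2032^2 = 4129024 ≡ 971 (mod 2183)
2182 = 2048 + 128 + 4 + 2 in binary powers of 2.
So 7^2182 ≡ 971 · 1307 · 218 · 49 ≡ 847 (mod 2183).
Since 847 ≠ 1, base 7 is a Fermat witness: 2183 is composite.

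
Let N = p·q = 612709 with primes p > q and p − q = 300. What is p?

Since p = q + 300, we have 612709 = q(q + 300), so q² + 300q − 612709 = 0.
Discriminant: 300² + 4·612709 = 90000 + 2450836 = 2540836; √2540836 = 1594.
q = (−300 + 1594)/2 = 647, and p = q + 300 = 947.
Check: 647 · 947 = 612709.

947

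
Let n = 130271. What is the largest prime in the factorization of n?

97

130271 = 17 · 7663
7663 = 79 · 97
97 is prime.
So 130271 = 17 · 79 · 97; the largest prime factor is 97.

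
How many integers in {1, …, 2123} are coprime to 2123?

Factor: 2123 = 11 · 193.
φ(2123) = (11−1) · (193−1) = 10 · 192 = 1920.

1920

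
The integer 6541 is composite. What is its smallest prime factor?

31

6541 is odd.
Digit sum 16, not divisible by 3.
Ends in 1: not divisible by 5.
7: 6541 = 7·934 + 3
11: 6541 = 11·594 + 7
13: 6541 = 13·503 + 2
17: 6541 = 17·384 + 13
19: 6541 = 19·344 + 5
23: 6541 = 23·284 + 9
29: 6541 = 29·225 + 16
31: 6541 = 31·211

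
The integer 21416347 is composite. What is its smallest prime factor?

79

21416347 is odd.
Digit sum 28, not divisible by 3.
Ends in 7: not divisible by 5.
7: 21416347 = 7·3059478 + 1
11: 21416347 = 11·1946940 + 7
13: 21416347 = 13·1647411 + 4
17: 21416347 = 17·1259785 + 2
19: 21416347 = 19·1127176 + 3
23: 21416347 = 23·931145 + 12
29: 21416347 = 29·738494 + 21
31: 21416347 = 31·690849 + 28
37: 21416347 = 37·578820 + 7
41: 21416347 = 41·522349 + 38
43: 21416347 = 43·498054 + 25
47: 21416347 = 47·455666 + 45
53: 21416347 = 53·404082 + 1
59: 21416347 = 59·362988 + 55
61: 21416347 = 61·351087 + 40
67: 21416347 = 67·319646 + 65
71: 21416347 = 71·301638 + 49
73: 21416347 = 73·293374 + 45
79: 21416347 = 79·271093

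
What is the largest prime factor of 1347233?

1347233 = 17 · 79249
79249 = 19 · 4171
4171 = 43 · 97
97 is prime.
So 1347233 = 17 · 19 · 43 · 97; the largest prime factor is 97.

97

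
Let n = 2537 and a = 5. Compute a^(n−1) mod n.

1975

5^1 ≡ 5 (mod 2537)
5^2 ≡ 5^2 = 25 ≡ 25 (mod 2537)
5^4 ≡ 25^2 = 625 ≡ 625 (mod 2537)
5^8 ≡ 625^2 = 390625 ≡ 2464 (mod 2537)
5^16 ≡ 2464^2 = 6071296 ≡ 255 (mod 2537)
5^32 ≡ 255^2 = 65025 ≡ 1600 (mod 2537)
5^64 ≡ 1600^2 = 2560000 ≡ 167 (mod 2537)
5^128 ≡ 167^2 = 27889 ≡ 2519 (mod 2537)
5^256 ≡ 2519^2 = 6345361 ≡ 324 (mod 2537)
5^512 ≡ 324^2 = 104976 ≡ 959 (mod 2537)
5^1024 ≡ 959^2 = 919681 ≡ 1287 (mod 2537)
5^2048 ≡ 1287^2 = 1656369 ≡ 2245 (mod 2537)
2536 = 2048 + 256 + 128 + 64 + 32 + 8 in binary powers of 2.
So 5^2536 ≡ 2245 · 324 · 2519 · 167 · 1600 · 2464 ≡ 1975 (mod 2537).
Since 1975 ≠ 1, base 5 is a Fermat witness: 2537 is composite.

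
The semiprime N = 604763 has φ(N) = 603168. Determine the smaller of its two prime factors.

619

φ(n) = (p−1)(q−1) = n − (p+q) + 1, so p + q = 604763 − 603168 + 1 = 1596.
p and q are the roots of t² − 1596t + 604763 = 0.
Discriminant: 1596² − 4·604763 = 2547216 − 2419052 = 128164; √128164 = 358.
q = (1596 − 358)/2 = 619, p = (1596 + 358)/2 = 977.
Check: 619 · 977 = 604763.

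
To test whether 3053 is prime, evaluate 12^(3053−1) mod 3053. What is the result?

12^1 ≡ 12 (mod 3053)
12^2 ≡ 12^2 = 144 ≡ 144 (mod 3053)
12^4 ≡ 144^2 = 20736 ≡ 2418 (mod 3053)
12^8 ≡ 2418^2 = 5846724 ≡ 229 (mod 3053)
12^16 ≡ 229^2 = 52441 ≡ 540 (mod 3053)
12^32 ≡ 540^2 = 291600 ≡ 1565 (mod 3053)
12^64 ≡ 1565^2 = 2449225 ≡ 719 (mod 3053)
12^128 ≡ 719^2 = 516961 ≡ 1004 (mod 3053)
12^256 ≡ 1004^2 = 1008016 ≡ 526 (mod 3053)
12^512 ≡ 526^2 = 276676 ≡ 1906 (mod 3053)
12^1024 ≡ 1906^2 = 3632836 ≡ 2819 (mod 3053)
12^2048 ≡ 2819^2 = 7946761 ≡ 2855 (mod 3053)
3052 = 2048 + 512 + 256 + 128 + 64 + 32 + 8 + 4 in binary powers of 2.
So 12^3052 ≡ 2855 · 1906 · 526 · 1004 · 719 · 1565 · 229 · 2418 ≡ 522 (mod 3053).
Since 522 ≠ 1, base 12 is a Fermat witness: 3053 is composite.

522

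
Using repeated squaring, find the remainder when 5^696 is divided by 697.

611

5^1 ≡ 5 (mod 697)
5^2 ≡ 5^2 = 25 ≡ 25 (mod 697)
5^4 ≡ 25^2 = 625 ≡ 625 (mod 697)
5^8 ≡ 625^2 = 390625 ≡ 305 (mod 697)
5^16 ≡ 305^2 = 93025 ≡ 324 (mod 697)
5^32 ≡ 324^2 = 104976 ≡ 426 (mod 697)
5^64 ≡ 426^2 = 181476 ≡ 256 (mod 697)
5^128 ≡ 256^2 = 65536 ≡ 18 (mod 697)
5^256 ≡ 18^2 = 324 ≡ 324 (mod 697)
5^512 ≡ 324^2 = 104976 ≡ 426 (mod 697)
696 = 512 + 128 + 32 + 16 + 8 in binary powers of 2.
So 5^696 ≡ 426 · 18 · 426 · 324 · 305 ≡ 611 (mod 697).
Since 611 ≠ 1, base 5 is a Fermat witness: 697 is composite.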